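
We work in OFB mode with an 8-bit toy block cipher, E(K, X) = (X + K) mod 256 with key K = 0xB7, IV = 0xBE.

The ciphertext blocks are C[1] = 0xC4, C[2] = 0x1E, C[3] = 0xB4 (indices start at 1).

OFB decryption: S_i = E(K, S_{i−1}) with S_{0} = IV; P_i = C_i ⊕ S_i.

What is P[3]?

P[1]: S = E(K, 0xBE) = 0x75; 0xC4 ⊕ 0x75 = 0xB1.
P[2]: S = E(K, 0x75) = 0x2C; 0x1E ⊕ 0x2C = 0x32.
P[3]: S = E(K, 0x2C) = 0xE3; 0xB4 ⊕ 0xE3 = 0x57.

P[3] = 0x57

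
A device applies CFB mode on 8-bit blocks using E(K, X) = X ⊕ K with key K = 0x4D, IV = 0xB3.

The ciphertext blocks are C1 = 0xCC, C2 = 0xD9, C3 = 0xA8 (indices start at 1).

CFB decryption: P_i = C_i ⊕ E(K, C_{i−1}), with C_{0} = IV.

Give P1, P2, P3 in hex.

P1 = 0x32, P2 = 0x58, P3 = 0x3C

P1: E(K, 0xB3) = 0xFE; 0xCC ⊕ 0xFE = 0x32.
P2: E(K, 0xCC) = 0x81; 0xD9 ⊕ 0x81 = 0x58.
P3: E(K, 0xD9) = 0x94; 0xA8 ⊕ 0x94 = 0x3C.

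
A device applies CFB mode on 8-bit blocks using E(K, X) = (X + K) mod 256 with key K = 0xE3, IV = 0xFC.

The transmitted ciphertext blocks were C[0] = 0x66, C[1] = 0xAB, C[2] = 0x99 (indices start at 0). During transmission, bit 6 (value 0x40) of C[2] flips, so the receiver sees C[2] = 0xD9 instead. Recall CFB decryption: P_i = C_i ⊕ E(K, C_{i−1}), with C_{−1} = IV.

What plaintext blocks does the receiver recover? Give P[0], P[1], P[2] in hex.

Only C[2] changed, to 0xD9. In CFB, a change in C_i flips the same bit in P_i and garbles P_{i+1}. Decrypting the received ciphertext:
P[0]: E(K, 0xFC) = 0xDF; 0x66 ⊕ 0xDF = 0xB9.
P[1]: E(K, 0x66) = 0x49; 0xAB ⊕ 0x49 = 0xE2.
P[2]: E(K, 0xAB) = 0x8E; 0xD9 ⊕ 0x8E = 0x57.
Blocks that differ from the original plaintext: P[2].

P[0] = 0xB9, P[1] = 0xE2, P[2] = 0x57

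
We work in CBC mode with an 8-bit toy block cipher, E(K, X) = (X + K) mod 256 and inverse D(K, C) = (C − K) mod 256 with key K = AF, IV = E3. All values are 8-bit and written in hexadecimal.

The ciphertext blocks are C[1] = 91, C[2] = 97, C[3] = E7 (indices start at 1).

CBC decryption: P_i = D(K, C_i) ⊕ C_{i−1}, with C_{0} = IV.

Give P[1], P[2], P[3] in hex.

P[1]: D(K, 91) = E2; E2 ⊕ E3 = 01.
P[2]: D(K, 97) = E8; E8 ⊕ 91 = 79.
P[3]: D(K, E7) = 38; 38 ⊕ 97 = AF.

P[1] = 01, P[2] = 79, P[3] = AF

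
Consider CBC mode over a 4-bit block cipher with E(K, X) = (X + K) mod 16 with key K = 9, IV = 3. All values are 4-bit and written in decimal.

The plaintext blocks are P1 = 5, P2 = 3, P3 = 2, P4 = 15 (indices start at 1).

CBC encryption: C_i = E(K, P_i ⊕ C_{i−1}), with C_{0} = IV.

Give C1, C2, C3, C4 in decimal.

C1: P1 ⊕ 3 = 6; E(K, 6) = 15.
C2: P2 ⊕ 15 = 12; E(K, 12) = 5.
C3: P3 ⊕ 5 = 7; E(K, 7) = 0.
C4: P4 ⊕ 0 = 15; E(K, 15) = 8.

C1 = 15, C2 = 5, C3 = 0, C4 = 8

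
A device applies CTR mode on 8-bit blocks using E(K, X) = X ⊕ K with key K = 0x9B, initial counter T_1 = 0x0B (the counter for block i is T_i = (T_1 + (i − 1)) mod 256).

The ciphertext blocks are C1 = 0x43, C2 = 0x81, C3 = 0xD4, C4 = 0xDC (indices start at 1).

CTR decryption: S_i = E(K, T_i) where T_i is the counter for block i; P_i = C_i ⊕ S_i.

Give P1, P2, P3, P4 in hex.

P1: T = 0x0B, S = E(K, T) = 0x90; 0x43 ⊕ 0x90 = 0xD3.
P2: T = 0x0C, S = E(K, T) = 0x97; 0x81 ⊕ 0x97 = 0x16.
P3: T = 0x0D, S = E(K, T) = 0x96; 0xD4 ⊕ 0x96 = 0x42.
P4: T = 0x0E, S = E(K, T) = 0x95; 0xDC ⊕ 0x95 = 0x49.

P1 = 0xD3, P2 = 0x16, P3 = 0x42, P4 = 0x49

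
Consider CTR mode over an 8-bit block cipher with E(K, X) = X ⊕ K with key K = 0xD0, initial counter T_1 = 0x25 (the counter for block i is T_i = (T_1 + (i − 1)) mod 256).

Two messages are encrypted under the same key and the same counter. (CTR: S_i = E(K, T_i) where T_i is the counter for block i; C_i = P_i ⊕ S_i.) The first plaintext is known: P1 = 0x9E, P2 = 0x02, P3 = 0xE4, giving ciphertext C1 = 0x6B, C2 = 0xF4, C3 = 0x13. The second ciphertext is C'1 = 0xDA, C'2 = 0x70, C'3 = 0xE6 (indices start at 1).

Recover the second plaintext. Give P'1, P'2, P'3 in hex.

P'1 = 0x2F, P'2 = 0x86, P'3 = 0x11

In CTR with a reused counter, both messages share the same keystream S_i, so C_i ⊕ C'_i = P_i ⊕ P'_i and thus P'_i = P_i ⊕ C_i ⊕ C'_i.
P'1: 0x9E ⊕ 0x6B ⊕ 0xDA = 0x2F.
P'2: 0x02 ⊕ 0xF4 ⊕ 0x70 = 0x86.
P'3: 0xE4 ⊕ 0x13 ⊕ 0xE6 = 0x11.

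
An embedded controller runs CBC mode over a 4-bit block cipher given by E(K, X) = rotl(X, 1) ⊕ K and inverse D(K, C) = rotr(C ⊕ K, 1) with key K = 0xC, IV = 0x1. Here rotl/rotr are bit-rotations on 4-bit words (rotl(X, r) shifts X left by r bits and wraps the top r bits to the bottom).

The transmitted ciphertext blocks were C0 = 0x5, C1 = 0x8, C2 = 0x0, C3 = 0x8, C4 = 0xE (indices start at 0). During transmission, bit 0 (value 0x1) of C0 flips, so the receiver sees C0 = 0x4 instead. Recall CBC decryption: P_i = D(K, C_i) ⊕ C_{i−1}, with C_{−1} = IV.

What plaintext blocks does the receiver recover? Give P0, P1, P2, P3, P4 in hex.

Only C0 changed, to 0x4. In CBC, a change in C_i garbles P_i and flips the same bit in P_{i+1}. Decrypting the received ciphertext:
P0: D(K, 0x4) = 0x4; 0x4 ⊕ 0x1 = 0x5.
P1: D(K, 0x8) = 0x2; 0x2 ⊕ 0x4 = 0x6.
P2: D(K, 0x0) = 0x6; 0x6 ⊕ 0x8 = 0xE.
P3: D(K, 0x8) = 0x2; 0x2 ⊕ 0x0 = 0x2.
P4: D(K, 0xE) = 0x1; 0x1 ⊕ 0x8 = 0x9.
Blocks that differ from the original plaintext: P0, P1.

P0 = 0x5, P1 = 0x6, P2 = 0xE, P3 = 0x2, P4 = 0x9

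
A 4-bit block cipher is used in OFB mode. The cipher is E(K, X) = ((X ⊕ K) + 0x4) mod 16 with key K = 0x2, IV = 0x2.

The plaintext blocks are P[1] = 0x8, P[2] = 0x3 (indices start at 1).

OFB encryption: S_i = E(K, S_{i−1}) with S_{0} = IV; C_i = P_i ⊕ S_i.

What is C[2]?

C[1]: S = E(K, 0x2) = 0x4; 0x8 ⊕ 0x4 = 0xC.
C[2]: S = E(K, 0x4) = 0xA; 0x3 ⊕ 0xA = 0x9.

C[2] = 0x9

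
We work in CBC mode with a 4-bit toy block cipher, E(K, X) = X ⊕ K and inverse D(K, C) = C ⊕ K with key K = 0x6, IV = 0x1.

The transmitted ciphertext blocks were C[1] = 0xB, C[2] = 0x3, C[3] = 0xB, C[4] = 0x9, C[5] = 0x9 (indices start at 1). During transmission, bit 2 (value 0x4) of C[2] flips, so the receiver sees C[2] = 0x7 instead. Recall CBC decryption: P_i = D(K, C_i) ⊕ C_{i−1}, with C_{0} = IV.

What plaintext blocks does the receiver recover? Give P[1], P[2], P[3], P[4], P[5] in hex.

Only C[2] changed, to 0x7. In CBC, a change in C_i garbles P_i and flips the same bit in P_{i+1}. Decrypting the received ciphertext:
P[1]: D(K, 0xB) = 0xD; 0xD ⊕ 0x1 = 0xC.
P[2]: D(K, 0x7) = 0x1; 0x1 ⊕ 0xB = 0xA.
P[3]: D(K, 0xB) = 0xD; 0xD ⊕ 0x7 = 0xA.
P[4]: D(K, 0x9) = 0xF; 0xF ⊕ 0xB = 0x4.
P[5]: D(K, 0x9) = 0xF; 0xF ⊕ 0x9 = 0x6.
Blocks that differ from the original plaintext: P[2], P[3].

P[1] = 0xC, P[2] = 0xA, P[3] = 0xA, P[4] = 0x4, P[5] = 0x6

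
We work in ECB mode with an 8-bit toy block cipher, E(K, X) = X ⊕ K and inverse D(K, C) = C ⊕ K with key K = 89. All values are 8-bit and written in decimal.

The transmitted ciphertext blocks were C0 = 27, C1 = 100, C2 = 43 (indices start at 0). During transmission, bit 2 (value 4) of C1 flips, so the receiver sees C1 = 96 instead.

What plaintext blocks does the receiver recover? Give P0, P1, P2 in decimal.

ECB decryption: P_i = D(K, C_i).
Only C1 changed, to 96. In ECB, a change in C_i affects only P_i. Decrypting the received ciphertext:
P0: D(K, 27) = 66.
P1: D(K, 96) = 57.
P2: D(K, 43) = 114.
Blocks that differ from the original plaintext: P1.

P0 = 66, P1 = 57, P2 = 114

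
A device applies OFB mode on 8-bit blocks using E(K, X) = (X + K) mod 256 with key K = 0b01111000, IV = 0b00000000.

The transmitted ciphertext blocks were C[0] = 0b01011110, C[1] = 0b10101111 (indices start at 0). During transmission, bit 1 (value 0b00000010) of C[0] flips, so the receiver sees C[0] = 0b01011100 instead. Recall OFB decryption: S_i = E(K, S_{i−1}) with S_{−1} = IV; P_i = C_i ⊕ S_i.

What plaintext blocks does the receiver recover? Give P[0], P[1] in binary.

Only C[0] changed, to 0b01011100. In OFB, a change in C_i flips the same bit in P_i only; the keystream is unaffected. Decrypting the received ciphertext:
P[0]: S = E(K, 0b00000000) = 0b01111000; 0b01011100 ⊕ 0b01111000 = 0b00100100.
P[1]: S = E(K, 0b01111000) = 0b11110000; 0b10101111 ⊕ 0b11110000 = 0b01011111.
Blocks that differ from the original plaintext: P[0].

P[0] = 0b00100100, P[1] = 0b01011111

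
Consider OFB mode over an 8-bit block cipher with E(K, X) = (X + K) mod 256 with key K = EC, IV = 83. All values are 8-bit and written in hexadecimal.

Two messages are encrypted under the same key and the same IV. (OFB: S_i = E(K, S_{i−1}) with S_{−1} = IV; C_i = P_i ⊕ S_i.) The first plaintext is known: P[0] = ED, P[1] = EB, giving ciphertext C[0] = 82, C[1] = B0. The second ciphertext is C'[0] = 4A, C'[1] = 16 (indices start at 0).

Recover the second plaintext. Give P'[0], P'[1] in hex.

In OFB with a reused IV, both messages share the same keystream S_i, so C_i ⊕ C'_i = P_i ⊕ P'_i and thus P'_i = P_i ⊕ C_i ⊕ C'_i.
P'[0]: ED ⊕ 82 ⊕ 4A = 25.
P'[1]: EB ⊕ B0 ⊕ 16 = 4D.

P'[0] = 25, P'[1] = 4D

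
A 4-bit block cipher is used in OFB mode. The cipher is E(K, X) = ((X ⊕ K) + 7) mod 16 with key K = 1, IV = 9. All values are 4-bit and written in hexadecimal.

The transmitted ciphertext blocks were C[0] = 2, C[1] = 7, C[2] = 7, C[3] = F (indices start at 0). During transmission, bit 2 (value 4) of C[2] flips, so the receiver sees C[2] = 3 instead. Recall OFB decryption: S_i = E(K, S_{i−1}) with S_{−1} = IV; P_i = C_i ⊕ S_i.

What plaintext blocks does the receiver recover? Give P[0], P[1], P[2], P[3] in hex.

Only C[2] changed, to 3. In OFB, a change in C_i flips the same bit in P_i only; the keystream is unaffected. Decrypting the received ciphertext:
P[0]: S = E(K, 9) = F; 2 ⊕ F = D.
P[1]: S = E(K, F) = 5; 7 ⊕ 5 = 2.
P[2]: S = E(K, 5) = B; 3 ⊕ B = 8.
P[3]: S = E(K, B) = 1; F ⊕ 1 = E.
Blocks that differ from the original plaintext: P[2].

P[0] = D, P[1] = 2, P[2] = 8, P[3] = E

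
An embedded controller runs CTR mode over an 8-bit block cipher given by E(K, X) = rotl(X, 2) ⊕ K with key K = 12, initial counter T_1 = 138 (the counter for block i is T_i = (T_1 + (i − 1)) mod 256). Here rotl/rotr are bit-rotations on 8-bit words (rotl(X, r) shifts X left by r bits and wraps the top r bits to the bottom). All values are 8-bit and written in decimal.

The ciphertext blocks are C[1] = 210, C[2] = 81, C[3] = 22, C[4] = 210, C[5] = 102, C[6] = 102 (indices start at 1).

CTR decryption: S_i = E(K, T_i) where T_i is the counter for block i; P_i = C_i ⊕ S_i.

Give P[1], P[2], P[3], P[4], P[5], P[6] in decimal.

P[1] = 244, P[2] = 115, P[3] = 40, P[4] = 232, P[5] = 80, P[6] = 84

P[1]: T = 138, S = E(K, T) = 38; 210 ⊕ 38 = 244.
P[2]: T = 139, S = E(K, T) = 34; 81 ⊕ 34 = 115.
P[3]: T = 140, S = E(K, T) = 62; 22 ⊕ 62 = 40.
P[4]: T = 141, S = E(K, T) = 58; 210 ⊕ 58 = 232.
P[5]: T = 142, S = E(K, T) = 54; 102 ⊕ 54 = 80.
P[6]: T = 143, S = E(K, T) = 50; 102 ⊕ 50 = 84.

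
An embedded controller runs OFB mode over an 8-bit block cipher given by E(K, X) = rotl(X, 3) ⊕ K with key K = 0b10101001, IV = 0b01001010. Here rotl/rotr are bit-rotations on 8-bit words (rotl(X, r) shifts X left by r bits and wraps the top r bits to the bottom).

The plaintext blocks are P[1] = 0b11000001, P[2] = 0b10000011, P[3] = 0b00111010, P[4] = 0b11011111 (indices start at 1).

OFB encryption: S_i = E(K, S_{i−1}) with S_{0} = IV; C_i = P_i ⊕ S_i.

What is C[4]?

C[1]: S = E(K, 0b01001010) = 0b11111011; 0b11000001 ⊕ 0b11111011 = 0b00111010.
C[2]: S = E(K, 0b11111011) = 0b01110110; 0b10000011 ⊕ 0b01110110 = 0b11110101.
C[3]: S = E(K, 0b01110110) = 0b00011010; 0b00111010 ⊕ 0b00011010 = 0b00100000.
C[4]: S = E(K, 0b00011010) = 0b01111001; 0b11011111 ⊕ 0b01111001 = 0b10100110.

C[4] = 0b10100110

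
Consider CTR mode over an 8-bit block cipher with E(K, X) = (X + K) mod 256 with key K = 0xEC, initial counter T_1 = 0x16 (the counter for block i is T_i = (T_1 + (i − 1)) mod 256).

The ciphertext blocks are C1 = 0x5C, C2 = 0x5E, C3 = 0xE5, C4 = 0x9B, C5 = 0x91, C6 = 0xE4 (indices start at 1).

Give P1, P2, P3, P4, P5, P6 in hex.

CTR decryption: S_i = E(K, T_i) where T_i is the counter for block i; P_i = C_i ⊕ S_i.
P1: T = 0x16, S = E(K, T) = 0x02; 0x5C ⊕ 0x02 = 0x5E.
P2: T = 0x17, S = E(K, T) = 0x03; 0x5E ⊕ 0x03 = 0x5D.
P3: T = 0x18, S = E(K, T) = 0x04; 0xE5 ⊕ 0x04 = 0xE1.
P4: T = 0x19, S = E(K, T) = 0x05; 0x9B ⊕ 0x05 = 0x9E.
P5: T = 0x1A, S = E(K, T) = 0x06; 0x91 ⊕ 0x06 = 0x97.
P6: T = 0x1B, S = E(K, T) = 0x07; 0xE4 ⊕ 0x07 = 0xE3.

P1 = 0x5E, P2 = 0x5D, P3 = 0xE1, P4 = 0x9E, P5 = 0x97, P6 = 0xE3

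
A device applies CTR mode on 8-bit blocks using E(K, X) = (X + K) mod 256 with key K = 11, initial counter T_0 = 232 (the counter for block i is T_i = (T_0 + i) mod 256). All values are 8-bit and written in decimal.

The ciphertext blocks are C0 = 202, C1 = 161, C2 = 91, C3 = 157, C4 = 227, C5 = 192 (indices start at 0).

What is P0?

CTR decryption: S_i = E(K, T_i) where T_i is the counter for block i; P_i = C_i ⊕ S_i.
P0: T = 232, S = E(K, T) = 243; 202 ⊕ 243 = 57.

P0 = 57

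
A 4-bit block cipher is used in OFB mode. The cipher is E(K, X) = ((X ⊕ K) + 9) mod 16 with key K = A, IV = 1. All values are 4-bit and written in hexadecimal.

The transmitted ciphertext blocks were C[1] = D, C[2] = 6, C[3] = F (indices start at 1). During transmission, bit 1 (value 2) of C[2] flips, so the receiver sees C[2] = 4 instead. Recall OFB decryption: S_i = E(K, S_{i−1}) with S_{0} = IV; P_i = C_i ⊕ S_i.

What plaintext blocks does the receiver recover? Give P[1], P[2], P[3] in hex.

Only C[2] changed, to 4. In OFB, a change in C_i flips the same bit in P_i only; the keystream is unaffected. Decrypting the received ciphertext:
P[1]: S = E(K, 1) = 4; D ⊕ 4 = 9.
P[2]: S = E(K, 4) = 7; 4 ⊕ 7 = 3.
P[3]: S = E(K, 7) = 6; F ⊕ 6 = 9.
Blocks that differ from the original plaintext: P[2].

P[1] = 9, P[2] = 3, P[3] = 9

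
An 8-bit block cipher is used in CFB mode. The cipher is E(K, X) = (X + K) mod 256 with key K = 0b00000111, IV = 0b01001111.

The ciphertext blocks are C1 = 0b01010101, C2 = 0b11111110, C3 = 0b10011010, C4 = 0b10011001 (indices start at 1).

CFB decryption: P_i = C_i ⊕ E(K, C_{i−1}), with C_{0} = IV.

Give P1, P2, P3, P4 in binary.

P1: E(K, 0b01001111) = 0b01010110; 0b01010101 ⊕ 0b01010110 = 0b00000011.
P2: E(K, 0b01010101) = 0b01011100; 0b11111110 ⊕ 0b01011100 = 0b10100010.
P3: E(K, 0b11111110) = 0b00000101; 0b10011010 ⊕ 0b00000101 = 0b10011111.
P4: E(K, 0b10011010) = 0b10100001; 0b10011001 ⊕ 0b10100001 = 0b00111000.

P1 = 0b00000011, P2 = 0b10100010, P3 = 0b10011111, P4 = 0b00111000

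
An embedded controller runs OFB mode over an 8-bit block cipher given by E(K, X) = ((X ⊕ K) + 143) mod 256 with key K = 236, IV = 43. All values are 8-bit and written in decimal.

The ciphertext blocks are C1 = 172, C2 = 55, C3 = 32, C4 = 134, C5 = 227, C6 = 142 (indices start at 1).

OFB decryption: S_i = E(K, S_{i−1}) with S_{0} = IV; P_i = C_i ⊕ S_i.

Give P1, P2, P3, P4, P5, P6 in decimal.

P1: S = E(K, 43) = 86; 172 ⊕ 86 = 250.
P2: S = E(K, 86) = 73; 55 ⊕ 73 = 126.
P3: S = E(K, 73) = 52; 32 ⊕ 52 = 20.
P4: S = E(K, 52) = 103; 134 ⊕ 103 = 225.
P5: S = E(K, 103) = 26; 227 ⊕ 26 = 249.
P6: S = E(K, 26) = 133; 142 ⊕ 133 = 11.

P1 = 250, P2 = 126, P3 = 20, P4 = 225, P5 = 249, P6 = 11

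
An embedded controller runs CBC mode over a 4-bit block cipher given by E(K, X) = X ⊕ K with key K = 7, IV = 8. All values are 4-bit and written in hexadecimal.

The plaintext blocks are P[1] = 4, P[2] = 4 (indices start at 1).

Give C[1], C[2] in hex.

C[1] = B, C[2] = 8

CBC encryption: C_i = E(K, P_i ⊕ C_{i−1}), with C_{0} = IV.
C[1]: P[1] ⊕ 8 = C; E(K, C) = B.
C[2]: P[2] ⊕ B = F; E(K, F) = 8.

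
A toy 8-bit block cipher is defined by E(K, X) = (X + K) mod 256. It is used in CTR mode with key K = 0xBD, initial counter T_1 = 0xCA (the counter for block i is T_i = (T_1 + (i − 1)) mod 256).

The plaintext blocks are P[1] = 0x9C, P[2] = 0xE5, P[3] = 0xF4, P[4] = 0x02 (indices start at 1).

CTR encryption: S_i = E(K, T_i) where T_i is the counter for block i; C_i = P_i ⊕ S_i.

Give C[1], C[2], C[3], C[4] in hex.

C[1] = 0x1B, C[2] = 0x6D, C[3] = 0x7D, C[4] = 0x88

C[1]: T = 0xCA, S = E(K, T) = 0x87; 0x9C ⊕ 0x87 = 0x1B.
C[2]: T = 0xCB, S = E(K, T) = 0x88; 0xE5 ⊕ 0x88 = 0x6D.
C[3]: T = 0xCC, S = E(K, T) = 0x89; 0xF4 ⊕ 0x89 = 0x7D.
C[4]: T = 0xCD, S = E(K, T) = 0x8A; 0x02 ⊕ 0x8A = 0x88.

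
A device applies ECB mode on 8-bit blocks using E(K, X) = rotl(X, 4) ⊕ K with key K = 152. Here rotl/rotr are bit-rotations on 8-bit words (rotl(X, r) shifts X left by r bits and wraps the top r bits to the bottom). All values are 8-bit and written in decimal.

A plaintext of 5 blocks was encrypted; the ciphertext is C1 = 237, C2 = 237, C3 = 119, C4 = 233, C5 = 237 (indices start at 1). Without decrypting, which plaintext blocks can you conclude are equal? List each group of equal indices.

P1 = P2 = P5

ECB encrypts each block independently with the same key, so equal ciphertext blocks imply equal plaintext blocks.
C1 = C2 = C5 = 237, so P1 = P2 = P5.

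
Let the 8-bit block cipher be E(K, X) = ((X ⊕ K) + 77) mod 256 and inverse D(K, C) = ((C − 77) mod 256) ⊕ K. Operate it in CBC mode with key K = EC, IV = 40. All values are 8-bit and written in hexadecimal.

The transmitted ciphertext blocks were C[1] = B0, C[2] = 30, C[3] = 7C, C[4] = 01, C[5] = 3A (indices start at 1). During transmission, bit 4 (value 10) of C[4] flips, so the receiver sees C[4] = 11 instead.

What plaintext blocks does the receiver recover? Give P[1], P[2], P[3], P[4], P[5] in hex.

P[1] = 95, P[2] = E5, P[3] = D9, P[4] = 0A, P[5] = 3E

CBC decryption: P_i = D(K, C_i) ⊕ C_{i−1}, with C_{0} = IV.
Only C[4] changed, to 11. In CBC, a change in C_i garbles P_i and flips the same bit in P_{i+1}. Decrypting the received ciphertext:
P[1]: D(K, B0) = D5; D5 ⊕ 40 = 95.
P[2]: D(K, 30) = 55; 55 ⊕ B0 = E5.
P[3]: D(K, 7C) = E9; E9 ⊕ 30 = D9.
P[4]: D(K, 11) = 76; 76 ⊕ 7C = 0A.
P[5]: D(K, 3A) = 2F; 2F ⊕ 11 = 3E.
Blocks that differ from the original plaintext: P[4], P[5].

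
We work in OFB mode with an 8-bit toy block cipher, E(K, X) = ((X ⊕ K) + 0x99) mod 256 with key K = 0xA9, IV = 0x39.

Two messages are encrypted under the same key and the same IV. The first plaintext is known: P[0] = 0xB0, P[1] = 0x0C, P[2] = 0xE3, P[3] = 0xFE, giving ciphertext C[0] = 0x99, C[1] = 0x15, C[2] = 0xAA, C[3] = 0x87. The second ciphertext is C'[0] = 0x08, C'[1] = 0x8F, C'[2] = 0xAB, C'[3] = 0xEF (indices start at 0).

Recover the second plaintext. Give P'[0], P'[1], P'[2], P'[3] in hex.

In OFB with a reused IV, both messages share the same keystream S_i, so C_i ⊕ C'_i = P_i ⊕ P'_i and thus P'_i = P_i ⊕ C_i ⊕ C'_i.
P'[0]: 0xB0 ⊕ 0x99 ⊕ 0x08 = 0x21.
P'[1]: 0x0C ⊕ 0x15 ⊕ 0x8F = 0x96.
P'[2]: 0xE3 ⊕ 0xAA ⊕ 0xAB = 0xE2.
P'[3]: 0xFE ⊕ 0x87 ⊕ 0xEF = 0x96.

P'[0] = 0x21, P'[1] = 0x96, P'[2] = 0xE2, P'[3] = 0x96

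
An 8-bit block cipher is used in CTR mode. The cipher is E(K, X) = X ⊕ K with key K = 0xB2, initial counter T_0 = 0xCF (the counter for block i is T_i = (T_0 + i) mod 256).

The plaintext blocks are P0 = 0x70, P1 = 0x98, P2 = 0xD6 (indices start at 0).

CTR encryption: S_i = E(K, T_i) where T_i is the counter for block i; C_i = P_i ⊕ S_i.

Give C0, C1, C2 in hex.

C0: T = 0xCF, S = E(K, T) = 0x7D; 0x70 ⊕ 0x7D = 0x0D.
C1: T = 0xD0, S = E(K, T) = 0x62; 0x98 ⊕ 0x62 = 0xFA.
C2: T = 0xD1, S = E(K, T) = 0x63; 0xD6 ⊕ 0x63 = 0xB5.

C0 = 0x0D, C1 = 0xFA, C2 = 0xB5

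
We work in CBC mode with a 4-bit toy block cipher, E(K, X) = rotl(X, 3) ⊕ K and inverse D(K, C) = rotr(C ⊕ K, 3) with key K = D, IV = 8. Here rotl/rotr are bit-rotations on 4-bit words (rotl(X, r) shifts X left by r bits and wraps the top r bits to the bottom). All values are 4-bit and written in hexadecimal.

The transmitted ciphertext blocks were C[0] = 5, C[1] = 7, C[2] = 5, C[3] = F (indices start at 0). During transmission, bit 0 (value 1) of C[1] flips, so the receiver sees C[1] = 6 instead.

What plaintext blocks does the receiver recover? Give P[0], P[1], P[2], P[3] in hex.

CBC decryption: P_i = D(K, C_i) ⊕ C_{i−1}, with C_{−1} = IV.
Only C[1] changed, to 6. In CBC, a change in C_i garbles P_i and flips the same bit in P_{i+1}. Decrypting the received ciphertext:
P[0]: D(K, 5) = 1; 1 ⊕ 8 = 9.
P[1]: D(K, 6) = 7; 7 ⊕ 5 = 2.
P[2]: D(K, 5) = 1; 1 ⊕ 6 = 7.
P[3]: D(K, F) = 4; 4 ⊕ 5 = 1.
Blocks that differ from the original plaintext: P[1], P[2].

P[0] = 9, P[1] = 2, P[2] = 7, P[3] = 1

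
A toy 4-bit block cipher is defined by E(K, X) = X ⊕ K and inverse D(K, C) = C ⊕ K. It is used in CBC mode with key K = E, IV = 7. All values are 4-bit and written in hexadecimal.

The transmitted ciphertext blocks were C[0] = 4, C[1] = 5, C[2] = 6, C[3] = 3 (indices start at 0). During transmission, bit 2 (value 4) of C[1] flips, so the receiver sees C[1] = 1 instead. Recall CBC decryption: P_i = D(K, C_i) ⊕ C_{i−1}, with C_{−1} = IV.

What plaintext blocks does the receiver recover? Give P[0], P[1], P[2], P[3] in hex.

P[0] = D, P[1] = B, P[2] = 9, P[3] = B

Only C[1] changed, to 1. In CBC, a change in C_i garbles P_i and flips the same bit in P_{i+1}. Decrypting the received ciphertext:
P[0]: D(K, 4) = A; A ⊕ 7 = D.
P[1]: D(K, 1) = F; F ⊕ 4 = B.
P[2]: D(K, 6) = 8; 8 ⊕ 1 = 9.
P[3]: D(K, 3) = D; D ⊕ 6 = B.
Blocks that differ from the original plaintext: P[1], P[2].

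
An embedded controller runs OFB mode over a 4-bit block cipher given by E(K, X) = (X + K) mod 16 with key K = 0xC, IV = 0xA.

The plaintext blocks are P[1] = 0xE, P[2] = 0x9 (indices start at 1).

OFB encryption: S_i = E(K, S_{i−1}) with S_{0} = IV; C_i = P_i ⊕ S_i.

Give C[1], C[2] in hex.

C[1] = 0x8, C[2] = 0xB

C[1]: S = E(K, 0xA) = 0x6; 0xE ⊕ 0x6 = 0x8.
C[2]: S = E(K, 0x6) = 0x2; 0x9 ⊕ 0x2 = 0xB.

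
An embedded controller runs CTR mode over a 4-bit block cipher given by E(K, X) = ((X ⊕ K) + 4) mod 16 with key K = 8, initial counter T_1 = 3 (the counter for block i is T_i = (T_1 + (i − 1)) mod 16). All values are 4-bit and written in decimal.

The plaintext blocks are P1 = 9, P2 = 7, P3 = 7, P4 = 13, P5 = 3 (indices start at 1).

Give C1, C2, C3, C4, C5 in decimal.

CTR encryption: S_i = E(K, T_i) where T_i is the counter for block i; C_i = P_i ⊕ S_i.
C1: T = 3, S = E(K, T) = 15; 9 ⊕ 15 = 6.
C2: T = 4, S = E(K, T) = 0; 7 ⊕ 0 = 7.
C3: T = 5, S = E(K, T) = 1; 7 ⊕ 1 = 6.
C4: T = 6, S = E(K, T) = 2; 13 ⊕ 2 = 15.
C5: T = 7, S = E(K, T) = 3; 3 ⊕ 3 = 0.

C1 = 6, C2 = 7, C3 = 6, C4 = 15, C5 = 0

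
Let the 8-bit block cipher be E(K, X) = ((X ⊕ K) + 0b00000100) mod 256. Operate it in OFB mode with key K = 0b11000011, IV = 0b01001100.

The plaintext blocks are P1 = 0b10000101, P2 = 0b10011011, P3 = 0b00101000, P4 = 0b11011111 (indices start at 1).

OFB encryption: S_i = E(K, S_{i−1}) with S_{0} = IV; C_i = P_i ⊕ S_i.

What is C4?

C4 = 0b10000011

C1: S = E(K, 0b01001100) = 0b10010011; 0b10000101 ⊕ 0b10010011 = 0b00010110.
C2: S = E(K, 0b10010011) = 0b01010100; 0b10011011 ⊕ 0b01010100 = 0b11001111.
C3: S = E(K, 0b01010100) = 0b10011011; 0b00101000 ⊕ 0b10011011 = 0b10110011.
C4: S = E(K, 0b10011011) = 0b01011100; 0b11011111 ⊕ 0b01011100 = 0b10000011.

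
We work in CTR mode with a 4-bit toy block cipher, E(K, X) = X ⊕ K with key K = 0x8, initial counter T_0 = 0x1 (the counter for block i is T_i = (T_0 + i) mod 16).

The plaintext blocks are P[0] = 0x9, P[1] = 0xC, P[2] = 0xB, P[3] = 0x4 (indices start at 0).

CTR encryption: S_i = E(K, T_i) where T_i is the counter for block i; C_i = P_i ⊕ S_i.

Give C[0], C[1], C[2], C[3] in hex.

C[0] = 0x0, C[1] = 0x6, C[2] = 0x0, C[3] = 0x8

C[0]: T = 0x1, S = E(K, T) = 0x9; 0x9 ⊕ 0x9 = 0x0.
C[1]: T = 0x2, S = E(K, T) = 0xA; 0xC ⊕ 0xA = 0x6.
C[2]: T = 0x3, S = E(K, T) = 0xB; 0xB ⊕ 0xB = 0x0.
C[3]: T = 0x4, S = E(K, T) = 0xC; 0x4 ⊕ 0xC = 0x8.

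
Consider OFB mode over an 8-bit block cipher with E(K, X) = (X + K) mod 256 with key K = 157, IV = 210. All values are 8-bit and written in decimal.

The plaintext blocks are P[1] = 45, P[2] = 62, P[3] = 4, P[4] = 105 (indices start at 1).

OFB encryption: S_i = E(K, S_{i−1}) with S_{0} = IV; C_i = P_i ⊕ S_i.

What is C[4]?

C[1]: S = E(K, 210) = 111; 45 ⊕ 111 = 66.
C[2]: S = E(K, 111) = 12; 62 ⊕ 12 = 50.
C[3]: S = E(K, 12) = 169; 4 ⊕ 169 = 173.
C[4]: S = E(K, 169) = 70; 105 ⊕ 70 = 47.

C[4] = 47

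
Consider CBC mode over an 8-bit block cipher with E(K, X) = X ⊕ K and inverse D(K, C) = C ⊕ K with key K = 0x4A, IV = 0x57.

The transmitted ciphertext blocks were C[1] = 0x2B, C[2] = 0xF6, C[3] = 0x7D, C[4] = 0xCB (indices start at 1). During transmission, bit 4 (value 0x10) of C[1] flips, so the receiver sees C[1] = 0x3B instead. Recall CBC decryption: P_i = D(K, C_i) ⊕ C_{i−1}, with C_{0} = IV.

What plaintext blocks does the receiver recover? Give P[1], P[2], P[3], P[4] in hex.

P[1] = 0x26, P[2] = 0x87, P[3] = 0xC1, P[4] = 0xFC

Only C[1] changed, to 0x3B. In CBC, a change in C_i garbles P_i and flips the same bit in P_{i+1}. Decrypting the received ciphertext:
P[1]: D(K, 0x3B) = 0x71; 0x71 ⊕ 0x57 = 0x26.
P[2]: D(K, 0xF6) = 0xBC; 0xBC ⊕ 0x3B = 0x87.
P[3]: D(K, 0x7D) = 0x37; 0x37 ⊕ 0xF6 = 0xC1.
P[4]: D(K, 0xCB) = 0x81; 0x81 ⊕ 0x7D = 0xFC.
Blocks that differ from the original plaintext: P[1], P[2].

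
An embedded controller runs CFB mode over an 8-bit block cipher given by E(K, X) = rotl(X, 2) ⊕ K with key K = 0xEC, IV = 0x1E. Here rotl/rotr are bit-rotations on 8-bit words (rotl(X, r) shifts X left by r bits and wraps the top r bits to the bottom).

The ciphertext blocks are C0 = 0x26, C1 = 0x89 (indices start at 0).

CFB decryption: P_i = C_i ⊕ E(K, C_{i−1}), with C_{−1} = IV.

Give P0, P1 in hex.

P0 = 0xB2, P1 = 0xFD

P0: E(K, 0x1E) = 0x94; 0x26 ⊕ 0x94 = 0xB2.
P1: E(K, 0x26) = 0x74; 0x89 ⊕ 0x74 = 0xFD.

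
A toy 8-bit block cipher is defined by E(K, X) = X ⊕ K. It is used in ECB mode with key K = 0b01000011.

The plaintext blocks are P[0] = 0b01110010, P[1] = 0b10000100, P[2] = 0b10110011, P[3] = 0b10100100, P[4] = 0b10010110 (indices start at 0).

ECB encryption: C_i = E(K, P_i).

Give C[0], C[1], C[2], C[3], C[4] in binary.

C[0] = 0b00110001, C[1] = 0b11000111, C[2] = 0b11110000, C[3] = 0b11100111, C[4] = 0b11010101

C[0]: E(K, 0b01110010) = 0b00110001.
C[1]: E(K, 0b10000100) = 0b11000111.
C[2]: E(K, 0b10110011) = 0b11110000.
C[3]: E(K, 0b10100100) = 0b11100111.
C[4]: E(K, 0b10010110) = 0b11010101.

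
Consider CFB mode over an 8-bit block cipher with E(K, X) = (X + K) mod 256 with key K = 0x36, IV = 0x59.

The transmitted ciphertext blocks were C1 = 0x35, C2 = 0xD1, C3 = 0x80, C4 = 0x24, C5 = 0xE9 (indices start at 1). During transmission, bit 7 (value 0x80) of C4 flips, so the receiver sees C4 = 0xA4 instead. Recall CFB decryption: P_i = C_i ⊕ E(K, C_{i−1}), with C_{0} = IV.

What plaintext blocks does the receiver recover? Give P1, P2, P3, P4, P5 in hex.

P1 = 0xBA, P2 = 0xBA, P3 = 0x87, P4 = 0x12, P5 = 0x33

Only C4 changed, to 0xA4. In CFB, a change in C_i flips the same bit in P_i and garbles P_{i+1}. Decrypting the received ciphertext:
P1: E(K, 0x59) = 0x8F; 0x35 ⊕ 0x8F = 0xBA.
P2: E(K, 0x35) = 0x6B; 0xD1 ⊕ 0x6B = 0xBA.
P3: E(K, 0xD1) = 0x07; 0x80 ⊕ 0x07 = 0x87.
P4: E(K, 0x80) = 0xB6; 0xA4 ⊕ 0xB6 = 0x12.
P5: E(K, 0xA4) = 0xDA; 0xE9 ⊕ 0xDA = 0x33.
Blocks that differ from the original plaintext: P4, P5.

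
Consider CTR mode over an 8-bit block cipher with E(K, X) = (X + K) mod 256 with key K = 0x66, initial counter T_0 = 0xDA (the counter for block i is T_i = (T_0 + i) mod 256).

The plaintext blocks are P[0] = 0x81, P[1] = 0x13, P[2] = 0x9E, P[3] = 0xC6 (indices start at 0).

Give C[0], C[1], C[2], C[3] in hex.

CTR encryption: S_i = E(K, T_i) where T_i is the counter for block i; C_i = P_i ⊕ S_i.
C[0]: T = 0xDA, S = E(K, T) = 0x40; 0x81 ⊕ 0x40 = 0xC1.
C[1]: T = 0xDB, S = E(K, T) = 0x41; 0x13 ⊕ 0x41 = 0x52.
C[2]: T = 0xDC, S = E(K, T) = 0x42; 0x9E ⊕ 0x42 = 0xDC.
C[3]: T = 0xDD, S = E(K, T) = 0x43; 0xC6 ⊕ 0x43 = 0x85.

C[0] = 0xC1, C[1] = 0x52, C[2] = 0xDC, C[3] = 0x85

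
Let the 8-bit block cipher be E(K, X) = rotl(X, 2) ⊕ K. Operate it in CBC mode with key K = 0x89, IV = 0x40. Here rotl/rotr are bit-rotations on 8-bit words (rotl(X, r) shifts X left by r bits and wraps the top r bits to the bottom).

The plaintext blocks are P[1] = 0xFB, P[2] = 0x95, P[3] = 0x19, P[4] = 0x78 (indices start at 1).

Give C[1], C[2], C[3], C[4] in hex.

CBC encryption: C_i = E(K, P_i ⊕ C_{i−1}), with C_{0} = IV.
C[1]: P[1] ⊕ 0x40 = 0xBB; E(K, 0xBB) = 0x67.
C[2]: P[2] ⊕ 0x67 = 0xF2; E(K, 0xF2) = 0x42.
C[3]: P[3] ⊕ 0x42 = 0x5B; E(K, 0x5B) = 0xE4.
C[4]: P[4] ⊕ 0xE4 = 0x9C; E(K, 0x9C) = 0xFB.

C[1] = 0x67, C[2] = 0x42, C[3] = 0xE4, C[4] = 0xFB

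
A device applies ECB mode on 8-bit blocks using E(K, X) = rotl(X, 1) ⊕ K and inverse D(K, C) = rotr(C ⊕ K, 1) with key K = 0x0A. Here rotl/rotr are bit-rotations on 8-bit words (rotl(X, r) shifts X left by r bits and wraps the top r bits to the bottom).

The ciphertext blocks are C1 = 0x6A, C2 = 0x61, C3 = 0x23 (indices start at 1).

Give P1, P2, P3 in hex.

P1 = 0x30, P2 = 0xB5, P3 = 0x94

ECB decryption: P_i = D(K, C_i).
P1: D(K, 0x6A) = 0x30.
P2: D(K, 0x61) = 0xB5.
P3: D(K, 0x23) = 0x94.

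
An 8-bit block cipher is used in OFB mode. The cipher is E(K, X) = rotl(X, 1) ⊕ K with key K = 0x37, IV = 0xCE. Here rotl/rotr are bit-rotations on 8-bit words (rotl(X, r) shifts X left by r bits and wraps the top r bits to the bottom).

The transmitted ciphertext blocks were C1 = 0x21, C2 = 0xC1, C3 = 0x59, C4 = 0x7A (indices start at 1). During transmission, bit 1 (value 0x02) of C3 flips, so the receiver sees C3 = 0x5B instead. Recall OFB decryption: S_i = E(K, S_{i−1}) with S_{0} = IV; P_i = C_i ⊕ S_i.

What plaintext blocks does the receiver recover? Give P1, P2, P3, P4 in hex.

P1 = 0x8B, P2 = 0xA3, P3 = 0xA8, P4 = 0xAA

Only C3 changed, to 0x5B. In OFB, a change in C_i flips the same bit in P_i only; the keystream is unaffected. Decrypting the received ciphertext:
P1: S = E(K, 0xCE) = 0xAA; 0x21 ⊕ 0xAA = 0x8B.
P2: S = E(K, 0xAA) = 0x62; 0xC1 ⊕ 0x62 = 0xA3.
P3: S = E(K, 0x62) = 0xF3; 0x5B ⊕ 0xF3 = 0xA8.
P4: S = E(K, 0xF3) = 0xD0; 0x7A ⊕ 0xD0 = 0xAA.
Blocks that differ from the original plaintext: P3.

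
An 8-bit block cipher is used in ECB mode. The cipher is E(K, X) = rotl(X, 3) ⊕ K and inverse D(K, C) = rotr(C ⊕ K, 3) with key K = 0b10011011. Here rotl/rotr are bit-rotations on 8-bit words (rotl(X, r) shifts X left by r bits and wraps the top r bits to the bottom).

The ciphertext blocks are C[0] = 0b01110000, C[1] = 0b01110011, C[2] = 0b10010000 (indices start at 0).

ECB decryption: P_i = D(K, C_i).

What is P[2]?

P[2] = 0b01100001

P[2]: D(K, 0b10010000) = 0b01100001.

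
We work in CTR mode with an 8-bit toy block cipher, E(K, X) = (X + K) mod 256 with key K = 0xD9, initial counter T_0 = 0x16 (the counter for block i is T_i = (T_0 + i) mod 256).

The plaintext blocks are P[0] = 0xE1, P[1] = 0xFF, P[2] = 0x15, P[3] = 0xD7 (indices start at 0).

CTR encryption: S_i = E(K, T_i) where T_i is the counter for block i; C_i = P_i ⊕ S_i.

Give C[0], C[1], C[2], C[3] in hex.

C[0]: T = 0x16, S = E(K, T) = 0xEF; 0xE1 ⊕ 0xEF = 0x0E.
C[1]: T = 0x17, S = E(K, T) = 0xF0; 0xFF ⊕ 0xF0 = 0x0F.
C[2]: T = 0x18, S = E(K, T) = 0xF1; 0x15 ⊕ 0xF1 = 0xE4.
C[3]: T = 0x19, S = E(K, T) = 0xF2; 0xD7 ⊕ 0xF2 = 0x25.

C[0] = 0x0E, C[1] = 0x0F, C[2] = 0xE4, C[3] = 0x25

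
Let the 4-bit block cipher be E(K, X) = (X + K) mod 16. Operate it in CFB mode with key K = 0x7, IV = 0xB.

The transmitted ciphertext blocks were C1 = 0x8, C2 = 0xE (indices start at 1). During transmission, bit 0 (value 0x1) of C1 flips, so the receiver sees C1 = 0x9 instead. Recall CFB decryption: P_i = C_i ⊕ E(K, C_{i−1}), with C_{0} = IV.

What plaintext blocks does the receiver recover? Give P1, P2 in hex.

Only C1 changed, to 0x9. In CFB, a change in C_i flips the same bit in P_i and garbles P_{i+1}. Decrypting the received ciphertext:
P1: E(K, 0xB) = 0x2; 0x9 ⊕ 0x2 = 0xB.
P2: E(K, 0x9) = 0x0; 0xE ⊕ 0x0 = 0xE.
Blocks that differ from the original plaintext: P1, P2.

P1 = 0xB, P2 = 0xE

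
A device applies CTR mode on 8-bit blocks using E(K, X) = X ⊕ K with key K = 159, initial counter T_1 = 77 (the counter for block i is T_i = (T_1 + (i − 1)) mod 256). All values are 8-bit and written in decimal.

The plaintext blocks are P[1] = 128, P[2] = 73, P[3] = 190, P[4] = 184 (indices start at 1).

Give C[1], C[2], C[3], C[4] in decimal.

C[1] = 82, C[2] = 152, C[3] = 110, C[4] = 119

CTR encryption: S_i = E(K, T_i) where T_i is the counter for block i; C_i = P_i ⊕ S_i.
C[1]: T = 77, S = E(K, T) = 210; 128 ⊕ 210 = 82.
C[2]: T = 78, S = E(K, T) = 209; 73 ⊕ 209 = 152.
C[3]: T = 79, S = E(K, T) = 208; 190 ⊕ 208 = 110.
C[4]: T = 80, S = E(K, T) = 207; 184 ⊕ 207 = 119.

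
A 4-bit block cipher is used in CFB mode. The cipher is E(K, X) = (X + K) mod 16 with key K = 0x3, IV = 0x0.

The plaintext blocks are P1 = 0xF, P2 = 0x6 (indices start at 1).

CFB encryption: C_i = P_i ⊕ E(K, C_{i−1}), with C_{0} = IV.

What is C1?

C1: E(K, 0x0) = 0x3; 0xF ⊕ 0x3 = 0xC.

C1 = 0xC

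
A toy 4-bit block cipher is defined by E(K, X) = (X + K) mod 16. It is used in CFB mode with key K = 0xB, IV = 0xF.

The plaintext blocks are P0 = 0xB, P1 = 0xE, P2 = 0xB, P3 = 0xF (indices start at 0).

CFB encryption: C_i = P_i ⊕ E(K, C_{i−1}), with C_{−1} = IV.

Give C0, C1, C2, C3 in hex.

C0 = 0x1, C1 = 0x2, C2 = 0x6, C3 = 0xE

C0: E(K, 0xF) = 0xA; 0xB ⊕ 0xA = 0x1.
C1: E(K, 0x1) = 0xC; 0xE ⊕ 0xC = 0x2.
C2: E(K, 0x2) = 0xD; 0xB ⊕ 0xD = 0x6.
C3: E(K, 0x6) = 0x1; 0xF ⊕ 0x1 = 0xE.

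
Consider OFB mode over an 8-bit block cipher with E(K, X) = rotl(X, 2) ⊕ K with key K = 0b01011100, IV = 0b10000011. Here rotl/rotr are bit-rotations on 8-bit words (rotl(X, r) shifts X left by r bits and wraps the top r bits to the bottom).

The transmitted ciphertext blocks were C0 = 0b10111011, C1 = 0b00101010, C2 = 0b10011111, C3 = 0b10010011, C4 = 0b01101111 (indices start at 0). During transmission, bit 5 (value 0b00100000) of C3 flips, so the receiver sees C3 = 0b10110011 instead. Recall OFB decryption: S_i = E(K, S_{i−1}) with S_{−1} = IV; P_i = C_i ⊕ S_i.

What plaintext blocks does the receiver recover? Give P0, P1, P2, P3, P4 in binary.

Only C3 changed, to 0b10110011. In OFB, a change in C_i flips the same bit in P_i only; the keystream is unaffected. Decrypting the received ciphertext:
P0: S = E(K, 0b10000011) = 0b01010010; 0b10111011 ⊕ 0b01010010 = 0b11101001.
P1: S = E(K, 0b01010010) = 0b00010101; 0b00101010 ⊕ 0b00010101 = 0b00111111.
P2: S = E(K, 0b00010101) = 0b00001000; 0b10011111 ⊕ 0b00001000 = 0b10010111.
P3: S = E(K, 0b00001000) = 0b01111100; 0b10110011 ⊕ 0b01111100 = 0b11001111.
P4: S = E(K, 0b01111100) = 0b10101101; 0b01101111 ⊕ 0b10101101 = 0b11000010.
Blocks that differ from the original plaintext: P3.

P0 = 0b11101001, P1 = 0b00111111, P2 = 0b10010111, P3 = 0b11001111, P4 = 0b11000010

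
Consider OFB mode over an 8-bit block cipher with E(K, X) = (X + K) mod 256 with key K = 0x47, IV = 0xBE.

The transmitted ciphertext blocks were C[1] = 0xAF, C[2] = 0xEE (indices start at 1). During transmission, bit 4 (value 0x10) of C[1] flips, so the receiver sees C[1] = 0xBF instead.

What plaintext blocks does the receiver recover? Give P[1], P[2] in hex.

P[1] = 0xBA, P[2] = 0xA2

OFB decryption: S_i = E(K, S_{i−1}) with S_{0} = IV; P_i = C_i ⊕ S_i.
Only C[1] changed, to 0xBF. In OFB, a change in C_i flips the same bit in P_i only; the keystream is unaffected. Decrypting the received ciphertext:
P[1]: S = E(K, 0xBE) = 0x05; 0xBF ⊕ 0x05 = 0xBA.
P[2]: S = E(K, 0x05) = 0x4C; 0xEE ⊕ 0x4C = 0xA2.
Blocks that differ from the original plaintext: P[1].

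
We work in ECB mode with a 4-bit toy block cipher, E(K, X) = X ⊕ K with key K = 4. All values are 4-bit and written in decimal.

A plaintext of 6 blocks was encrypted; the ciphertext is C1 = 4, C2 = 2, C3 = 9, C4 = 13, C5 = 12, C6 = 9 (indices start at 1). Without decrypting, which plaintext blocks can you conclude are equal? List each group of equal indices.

P3 = P6

ECB encrypts each block independently with the same key, so equal ciphertext blocks imply equal plaintext blocks.
C3 = C6 = 9, so P3 = P6.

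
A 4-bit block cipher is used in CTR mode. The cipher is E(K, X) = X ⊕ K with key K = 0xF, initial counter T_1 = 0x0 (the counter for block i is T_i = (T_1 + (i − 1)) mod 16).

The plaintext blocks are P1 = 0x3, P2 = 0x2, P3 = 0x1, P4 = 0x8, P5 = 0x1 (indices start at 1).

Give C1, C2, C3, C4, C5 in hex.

C1 = 0xC, C2 = 0xC, C3 = 0xC, C4 = 0x4, C5 = 0xA

CTR encryption: S_i = E(K, T_i) where T_i is the counter for block i; C_i = P_i ⊕ S_i.
C1: T = 0x0, S = E(K, T) = 0xF; 0x3 ⊕ 0xF = 0xC.
C2: T = 0x1, S = E(K, T) = 0xE; 0x2 ⊕ 0xE = 0xC.
C3: T = 0x2, S = E(K, T) = 0xD; 0x1 ⊕ 0xD = 0xC.
C4: T = 0x3, S = E(K, T) = 0xC; 0x8 ⊕ 0xC = 0x4.
C5: T = 0x4, S = E(K, T) = 0xB; 0x1 ⊕ 0xB = 0xA.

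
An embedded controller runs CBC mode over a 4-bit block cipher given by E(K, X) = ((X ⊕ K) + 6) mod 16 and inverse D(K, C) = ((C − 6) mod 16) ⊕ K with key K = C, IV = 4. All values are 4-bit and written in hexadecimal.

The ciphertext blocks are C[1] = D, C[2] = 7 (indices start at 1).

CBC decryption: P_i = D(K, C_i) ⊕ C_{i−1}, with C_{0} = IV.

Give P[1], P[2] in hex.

P[1] = F, P[2] = 0

P[1]: D(K, D) = B; B ⊕ 4 = F.
P[2]: D(K, 7) = D; D ⊕ D = 0.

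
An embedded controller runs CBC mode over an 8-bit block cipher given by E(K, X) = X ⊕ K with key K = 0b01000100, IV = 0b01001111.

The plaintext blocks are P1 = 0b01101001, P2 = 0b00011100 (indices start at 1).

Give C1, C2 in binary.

C1 = 0b01100010, C2 = 0b00111010

CBC encryption: C_i = E(K, P_i ⊕ C_{i−1}), with C_{0} = IV.
C1: P1 ⊕ 0b01001111 = 0b00100110; E(K, 0b00100110) = 0b01100010.
C2: P2 ⊕ 0b01100010 = 0b01111110; E(K, 0b01111110) = 0b00111010.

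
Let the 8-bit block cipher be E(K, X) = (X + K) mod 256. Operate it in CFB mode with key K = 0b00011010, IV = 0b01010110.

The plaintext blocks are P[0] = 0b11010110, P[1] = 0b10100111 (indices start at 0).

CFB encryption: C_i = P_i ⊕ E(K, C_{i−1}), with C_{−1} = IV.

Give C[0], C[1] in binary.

C[0] = 0b10100110, C[1] = 0b01100111

C[0]: E(K, 0b01010110) = 0b01110000; 0b11010110 ⊕ 0b01110000 = 0b10100110.
C[1]: E(K, 0b10100110) = 0b11000000; 0b10100111 ⊕ 0b11000000 = 0b01100111.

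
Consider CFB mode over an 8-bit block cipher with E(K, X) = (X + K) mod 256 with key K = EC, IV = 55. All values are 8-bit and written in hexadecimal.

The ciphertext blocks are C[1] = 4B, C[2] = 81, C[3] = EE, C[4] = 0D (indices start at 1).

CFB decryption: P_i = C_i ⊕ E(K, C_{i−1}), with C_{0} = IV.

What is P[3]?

P[3]: E(K, 81) = 6D; EE ⊕ 6D = 83.

P[3] = 83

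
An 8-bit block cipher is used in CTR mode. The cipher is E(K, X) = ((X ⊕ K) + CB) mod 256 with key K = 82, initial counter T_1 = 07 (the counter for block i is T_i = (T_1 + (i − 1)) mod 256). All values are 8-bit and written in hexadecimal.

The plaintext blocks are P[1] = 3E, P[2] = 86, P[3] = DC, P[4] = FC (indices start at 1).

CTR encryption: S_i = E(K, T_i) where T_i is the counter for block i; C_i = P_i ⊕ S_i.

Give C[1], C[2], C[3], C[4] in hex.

C[1] = 6E, C[2] = D3, C[3] = 8A, C[4] = AF

C[1]: T = 07, S = E(K, T) = 50; 3E ⊕ 50 = 6E.
C[2]: T = 08, S = E(K, T) = 55; 86 ⊕ 55 = D3.
C[3]: T = 09, S = E(K, T) = 56; DC ⊕ 56 = 8A.
C[4]: T = 0A, S = E(K, T) = 53; FC ⊕ 53 = AF.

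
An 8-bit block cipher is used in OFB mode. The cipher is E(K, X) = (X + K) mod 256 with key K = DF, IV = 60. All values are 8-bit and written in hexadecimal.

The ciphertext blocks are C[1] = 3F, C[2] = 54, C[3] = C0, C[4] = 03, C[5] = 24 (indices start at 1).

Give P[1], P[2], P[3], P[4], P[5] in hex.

P[1] = 00, P[2] = 4A, P[3] = 3D, P[4] = DF, P[5] = 9F

OFB decryption: S_i = E(K, S_{i−1}) with S_{0} = IV; P_i = C_i ⊕ S_i.
P[1]: S = E(K, 60) = 3F; 3F ⊕ 3F = 00.
P[2]: S = E(K, 3F) = 1E; 54 ⊕ 1E = 4A.
P[3]: S = E(K, 1E) = FD; C0 ⊕ FD = 3D.
P[4]: S = E(K, FD) = DC; 03 ⊕ DC = DF.
P[5]: S = E(K, DC) = BB; 24 ⊕ BB = 9F.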